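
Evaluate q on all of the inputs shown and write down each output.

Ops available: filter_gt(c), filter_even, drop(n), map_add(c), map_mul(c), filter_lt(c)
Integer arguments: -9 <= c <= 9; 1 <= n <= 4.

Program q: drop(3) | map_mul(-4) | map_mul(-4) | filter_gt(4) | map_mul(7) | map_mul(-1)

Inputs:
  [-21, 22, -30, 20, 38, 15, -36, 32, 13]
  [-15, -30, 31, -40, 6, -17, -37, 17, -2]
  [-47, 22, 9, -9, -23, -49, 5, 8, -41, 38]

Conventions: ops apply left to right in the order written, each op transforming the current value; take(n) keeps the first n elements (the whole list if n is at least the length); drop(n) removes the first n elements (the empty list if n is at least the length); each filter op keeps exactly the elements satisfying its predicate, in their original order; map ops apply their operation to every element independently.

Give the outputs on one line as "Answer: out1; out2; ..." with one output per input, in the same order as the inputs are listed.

[-2240, -4256, -1680, -3584, -1456]; [-672, -1904]; [-560, -896, -4256]

Execution, op by op:
  [-21, 22, -30, 20, 38, 15, -36, 32, 13] -> [20, 38, 15, -36, 32, 13] -> [-80, -152, -60, 144, -128, -52] -> [320, 608, 240, -576, 512, 208] -> [320, 608, 240, 512, 208] -> [2240, 4256, 1680, 3584, 1456] -> [-2240, -4256, -1680, -3584, -1456]
  [-15, -30, 31, -40, 6, -17, -37, 17, -2] -> [-40, 6, -17, -37, 17, -2] -> [160, -24, 68, 148, -68, 8] -> [-640, 96, -272, -592, 272, -32] -> [96, 272] -> [672, 1904] -> [-672, -1904]
  [-47, 22, 9, -9, -23, -49, 5, 8, -41, 38] -> [-9, -23, -49, 5, 8, -41, 38] -> [36, 92, 196, -20, -32, 164, -152] -> [-144, -368, -784, 80, 128, -656, 608] -> [80, 128, 608] -> [560, 896, 4256] -> [-560, -896, -4256]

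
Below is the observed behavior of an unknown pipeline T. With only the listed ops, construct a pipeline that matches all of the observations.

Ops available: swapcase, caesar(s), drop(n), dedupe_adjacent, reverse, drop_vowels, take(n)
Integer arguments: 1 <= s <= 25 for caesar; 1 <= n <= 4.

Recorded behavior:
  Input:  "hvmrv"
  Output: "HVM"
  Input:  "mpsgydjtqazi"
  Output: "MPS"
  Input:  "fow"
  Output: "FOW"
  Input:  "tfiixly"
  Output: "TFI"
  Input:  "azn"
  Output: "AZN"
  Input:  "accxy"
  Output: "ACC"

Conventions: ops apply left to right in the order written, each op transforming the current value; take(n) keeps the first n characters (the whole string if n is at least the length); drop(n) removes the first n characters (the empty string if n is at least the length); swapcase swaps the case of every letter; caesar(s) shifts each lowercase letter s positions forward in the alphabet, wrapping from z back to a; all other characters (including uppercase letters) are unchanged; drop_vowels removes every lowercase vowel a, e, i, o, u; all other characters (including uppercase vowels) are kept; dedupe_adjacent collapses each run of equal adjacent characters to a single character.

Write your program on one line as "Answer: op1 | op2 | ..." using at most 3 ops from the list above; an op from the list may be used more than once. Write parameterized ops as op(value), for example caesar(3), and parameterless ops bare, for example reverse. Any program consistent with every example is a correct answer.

swapcase | take(3)

Check, running the answer program on each example:
  "hvmrv" -> "HVMRV" -> "HVM"
  "mpsgydjtqazi" -> "MPSGYDJTQAZI" -> "MPS"
  "fow" -> "FOW" -> "FOW"
  "tfiixly" -> "TFIIXLY" -> "TFI"
  "azn" -> "AZN" -> "AZN"
  "accxy" -> "ACCXY" -> "ACC"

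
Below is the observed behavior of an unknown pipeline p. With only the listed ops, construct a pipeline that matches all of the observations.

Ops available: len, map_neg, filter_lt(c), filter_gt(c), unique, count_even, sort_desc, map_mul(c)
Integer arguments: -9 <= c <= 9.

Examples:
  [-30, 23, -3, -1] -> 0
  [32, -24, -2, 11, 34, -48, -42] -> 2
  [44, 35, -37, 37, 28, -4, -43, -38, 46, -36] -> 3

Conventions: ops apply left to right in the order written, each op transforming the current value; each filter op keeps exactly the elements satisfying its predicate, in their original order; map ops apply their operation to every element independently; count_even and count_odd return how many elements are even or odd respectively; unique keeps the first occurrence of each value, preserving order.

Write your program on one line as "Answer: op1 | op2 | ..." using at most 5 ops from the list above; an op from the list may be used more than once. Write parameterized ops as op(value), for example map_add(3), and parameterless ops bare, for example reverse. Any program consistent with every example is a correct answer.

filter_gt(-2) | filter_gt(0) | sort_desc | count_even

Check, running the answer program on each example:
  [-30, 23, -3, -1] -> [23, -1] -> [23] -> [23] -> 0
  [32, -24, -2, 11, 34, -48, -42] -> [32, 11, 34] -> [32, 11, 34] -> [34, 32, 11] -> 2
  [44, 35, -37, 37, 28, -4, -43, -38, 46, -36] -> [44, 35, 37, 28, 46] -> [44, 35, 37, 28, 46] -> [46, 44, 37, 35, 28] -> 3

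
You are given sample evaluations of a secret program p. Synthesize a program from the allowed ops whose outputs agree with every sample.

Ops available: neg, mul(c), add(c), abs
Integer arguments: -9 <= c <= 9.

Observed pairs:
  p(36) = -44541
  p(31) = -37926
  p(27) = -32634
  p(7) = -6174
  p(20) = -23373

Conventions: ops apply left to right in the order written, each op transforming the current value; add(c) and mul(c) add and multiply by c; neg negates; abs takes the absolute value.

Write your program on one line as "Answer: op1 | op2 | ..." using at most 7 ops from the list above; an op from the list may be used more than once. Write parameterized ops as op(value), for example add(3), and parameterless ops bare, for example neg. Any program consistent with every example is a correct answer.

mul(-3) | add(7) | mul(9) | neg | mul(-7) | mul(7)

Check, running the answer program on each example:
  36 -> -108 -> -101 -> -909 -> 909 -> -6363 -> -44541
  31 -> -93 -> -86 -> -774 -> 774 -> -5418 -> -37926
  27 -> -81 -> -74 -> -666 -> 666 -> -4662 -> -32634
  7 -> -21 -> -14 -> -126 -> 126 -> -882 -> -6174
  20 -> -60 -> -53 -> -477 -> 477 -> -3339 -> -23373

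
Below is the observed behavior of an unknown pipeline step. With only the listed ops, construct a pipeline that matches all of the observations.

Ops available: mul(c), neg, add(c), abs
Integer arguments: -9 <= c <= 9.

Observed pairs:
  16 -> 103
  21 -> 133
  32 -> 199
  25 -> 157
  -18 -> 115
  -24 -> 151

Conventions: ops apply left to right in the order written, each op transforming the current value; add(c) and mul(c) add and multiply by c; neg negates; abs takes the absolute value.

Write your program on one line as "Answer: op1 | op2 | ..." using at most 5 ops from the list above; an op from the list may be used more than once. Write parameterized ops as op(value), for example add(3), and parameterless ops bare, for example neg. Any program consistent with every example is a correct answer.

abs | mul(-6) | neg | add(7)

Check, running the answer program on each example:
  16 -> 16 -> -96 -> 96 -> 103
  21 -> 21 -> -126 -> 126 -> 133
  32 -> 32 -> -192 -> 192 -> 199
  25 -> 25 -> -150 -> 150 -> 157
  -18 -> 18 -> -108 -> 108 -> 115
  -24 -> 24 -> -144 -> 144 -> 151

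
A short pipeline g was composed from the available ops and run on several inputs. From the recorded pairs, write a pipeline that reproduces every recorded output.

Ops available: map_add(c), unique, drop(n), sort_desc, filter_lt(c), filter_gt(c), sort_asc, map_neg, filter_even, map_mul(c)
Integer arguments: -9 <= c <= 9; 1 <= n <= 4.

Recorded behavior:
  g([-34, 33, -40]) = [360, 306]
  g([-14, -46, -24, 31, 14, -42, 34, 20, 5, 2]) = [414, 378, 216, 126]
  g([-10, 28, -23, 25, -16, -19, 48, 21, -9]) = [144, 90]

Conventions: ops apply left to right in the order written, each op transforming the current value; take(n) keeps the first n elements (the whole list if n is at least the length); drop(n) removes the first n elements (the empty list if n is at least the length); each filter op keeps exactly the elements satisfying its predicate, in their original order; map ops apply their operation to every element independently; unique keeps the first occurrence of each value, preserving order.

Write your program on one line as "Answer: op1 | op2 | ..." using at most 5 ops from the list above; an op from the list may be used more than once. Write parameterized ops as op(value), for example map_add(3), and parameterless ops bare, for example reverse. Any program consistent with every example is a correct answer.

sort_asc | map_mul(3) | filter_lt(3) | filter_even | map_mul(-3)

Check, running the answer program on each example:
  [-34, 33, -40] -> [-40, -34, 33] -> [-120, -102, 99] -> [-120, -102] -> [-120, -102] -> [360, 306]
  [-14, -46, -24, 31, 14, -42, 34, 20, 5, 2] -> [-46, -42, -24, -14, 2, 5, 14, 20, 31, 34] -> [-138, -126, -72, -42, 6, 15, 42, 60, 93, 102] -> [-138, -126, -72, -42] -> [-138, -126, -72, -42] -> [414, 378, 216, 126]
  [-10, 28, -23, 25, -16, -19, 48, 21, -9] -> [-23, -19, -16, -10, -9, 21, 25, 28, 48] -> [-69, -57, -48, -30, -27, 63, 75, 84, 144] -> [-69, -57, -48, -30, -27] -> [-48, -30] -> [144, 90]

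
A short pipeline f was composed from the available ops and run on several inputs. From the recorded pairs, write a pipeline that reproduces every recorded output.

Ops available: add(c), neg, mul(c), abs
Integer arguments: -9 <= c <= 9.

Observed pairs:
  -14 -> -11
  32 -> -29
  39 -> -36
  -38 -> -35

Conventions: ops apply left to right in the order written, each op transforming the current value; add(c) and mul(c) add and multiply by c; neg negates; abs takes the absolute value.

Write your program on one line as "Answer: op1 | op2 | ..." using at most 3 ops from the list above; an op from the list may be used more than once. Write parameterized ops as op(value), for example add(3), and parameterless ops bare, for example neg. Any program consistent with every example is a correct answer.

abs | add(-3) | neg

Check, running the answer program on each example:
  -14 -> 14 -> 11 -> -11
  32 -> 32 -> 29 -> -29
  39 -> 39 -> 36 -> -36
  -38 -> 38 -> 35 -> -35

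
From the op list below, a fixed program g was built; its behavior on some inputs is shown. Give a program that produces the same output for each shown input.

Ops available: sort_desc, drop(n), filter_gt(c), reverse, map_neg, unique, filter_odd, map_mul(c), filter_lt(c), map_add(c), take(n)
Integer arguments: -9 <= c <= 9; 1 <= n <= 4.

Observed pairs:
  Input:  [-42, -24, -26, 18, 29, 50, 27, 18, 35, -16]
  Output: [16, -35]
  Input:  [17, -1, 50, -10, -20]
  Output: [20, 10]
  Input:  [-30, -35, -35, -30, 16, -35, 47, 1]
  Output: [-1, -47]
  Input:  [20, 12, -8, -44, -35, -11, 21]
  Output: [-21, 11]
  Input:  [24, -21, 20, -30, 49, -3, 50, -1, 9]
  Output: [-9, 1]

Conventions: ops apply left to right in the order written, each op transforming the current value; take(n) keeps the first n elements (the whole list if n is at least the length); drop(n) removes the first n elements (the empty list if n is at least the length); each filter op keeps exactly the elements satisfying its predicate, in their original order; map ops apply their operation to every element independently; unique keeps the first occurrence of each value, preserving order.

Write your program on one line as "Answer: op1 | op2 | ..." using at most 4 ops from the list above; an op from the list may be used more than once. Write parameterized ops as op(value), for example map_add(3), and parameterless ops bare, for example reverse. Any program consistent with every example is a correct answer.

reverse | map_neg | take(2)

Check, running the answer program on each example:
  [-42, -24, -26, 18, 29, 50, 27, 18, 35, -16] -> [-16, 35, 18, 27, 50, 29, 18, -26, -24, -42] -> [16, -35, -18, -27, -50, -29, -18, 26, 24, 42] -> [16, -35]
  [17, -1, 50, -10, -20] -> [-20, -10, 50, -1, 17] -> [20, 10, -50, 1, -17] -> [20, 10]
  [-30, -35, -35, -30, 16, -35, 47, 1] -> [1, 47, -35, 16, -30, -35, -35, -30] -> [-1, -47, 35, -16, 30, 35, 35, 30] -> [-1, -47]
  [20, 12, -8, -44, -35, -11, 21] -> [21, -11, -35, -44, -8, 12, 20] -> [-21, 11, 35, 44, 8, -12, -20] -> [-21, 11]
  [24, -21, 20, -30, 49, -3, 50, -1, 9] -> [9, -1, 50, -3, 49, -30, 20, -21, 24] -> [-9, 1, -50, 3, -49, 30, -20, 21, -24] -> [-9, 1]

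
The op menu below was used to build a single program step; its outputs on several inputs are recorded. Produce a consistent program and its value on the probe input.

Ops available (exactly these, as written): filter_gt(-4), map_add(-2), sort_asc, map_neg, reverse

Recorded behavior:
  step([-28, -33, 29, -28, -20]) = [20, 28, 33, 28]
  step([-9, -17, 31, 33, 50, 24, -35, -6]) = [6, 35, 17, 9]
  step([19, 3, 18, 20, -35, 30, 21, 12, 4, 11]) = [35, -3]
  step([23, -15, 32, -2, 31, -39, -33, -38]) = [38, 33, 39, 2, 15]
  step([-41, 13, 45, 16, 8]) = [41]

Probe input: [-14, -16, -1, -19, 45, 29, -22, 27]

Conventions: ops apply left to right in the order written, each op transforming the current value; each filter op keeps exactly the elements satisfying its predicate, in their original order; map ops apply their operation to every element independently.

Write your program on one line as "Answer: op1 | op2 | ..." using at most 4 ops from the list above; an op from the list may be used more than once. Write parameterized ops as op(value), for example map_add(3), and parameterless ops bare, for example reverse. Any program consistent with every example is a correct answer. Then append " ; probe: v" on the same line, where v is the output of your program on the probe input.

reverse | map_neg | filter_gt(-4) ; probe: [22, 19, 1, 16, 14]

Check, running the answer program on each example:
  [-28, -33, 29, -28, -20] -> [-20, -28, 29, -33, -28] -> [20, 28, -29, 33, 28] -> [20, 28, 33, 28]
  [-9, -17, 31, 33, 50, 24, -35, -6] -> [-6, -35, 24, 50, 33, 31, -17, -9] -> [6, 35, -24, -50, -33, -31, 17, 9] -> [6, 35, 17, 9]
  [19, 3, 18, 20, -35, 30, 21, 12, 4, 11] -> [11, 4, 12, 21, 30, -35, 20, 18, 3, 19] -> [-11, -4, -12, -21, -30, 35, -20, -18, -3, -19] -> [35, -3]
  [23, -15, 32, -2, 31, -39, -33, -38] -> [-38, -33, -39, 31, -2, 32, -15, 23] -> [38, 33, 39, -31, 2, -32, 15, -23] -> [38, 33, 39, 2, 15]
  [-41, 13, 45, 16, 8] -> [8, 16, 45, 13, -41] -> [-8, -16, -45, -13, 41] -> [41]
  probe: [-14, -16, -1, -19, 45, 29, -22, 27] -> [27, -22, 29, 45, -19, -1, -16, -14] -> [-27, 22, -29, -45, 19, 1, 16, 14] -> [22, 19, 1, 16, 14]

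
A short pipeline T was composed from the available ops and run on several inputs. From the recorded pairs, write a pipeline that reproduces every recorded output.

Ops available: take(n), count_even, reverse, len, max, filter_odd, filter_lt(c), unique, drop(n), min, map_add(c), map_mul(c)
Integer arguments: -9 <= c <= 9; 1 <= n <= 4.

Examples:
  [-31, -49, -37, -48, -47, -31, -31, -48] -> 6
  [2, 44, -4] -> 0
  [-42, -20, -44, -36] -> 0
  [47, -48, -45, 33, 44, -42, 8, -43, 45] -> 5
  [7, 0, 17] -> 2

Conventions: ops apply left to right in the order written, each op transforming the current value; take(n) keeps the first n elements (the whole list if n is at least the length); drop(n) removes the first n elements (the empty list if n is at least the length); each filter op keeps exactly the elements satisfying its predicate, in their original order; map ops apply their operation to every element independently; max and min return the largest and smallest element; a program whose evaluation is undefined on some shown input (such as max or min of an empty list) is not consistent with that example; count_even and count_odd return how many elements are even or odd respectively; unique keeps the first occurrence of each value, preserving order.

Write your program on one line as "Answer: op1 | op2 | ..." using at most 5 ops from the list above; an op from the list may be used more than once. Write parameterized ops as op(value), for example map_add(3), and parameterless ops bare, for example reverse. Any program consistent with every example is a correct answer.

filter_odd | reverse | map_add(-9) | len

Check, running the answer program on each example:
  [-31, -49, -37, -48, -47, -31, -31, -48] -> [-31, -49, -37, -47, -31, -31] -> [-31, -31, -47, -37, -49, -31] -> [-40, -40, -56, -46, -58, -40] -> 6
  [2, 44, -4] -> [] -> [] -> [] -> 0
  [-42, -20, -44, -36] -> [] -> [] -> [] -> 0
  [47, -48, -45, 33, 44, -42, 8, -43, 45] -> [47, -45, 33, -43, 45] -> [45, -43, 33, -45, 47] -> [36, -52, 24, -54, 38] -> 5
  [7, 0, 17] -> [7, 17] -> [17, 7] -> [8, -2] -> 2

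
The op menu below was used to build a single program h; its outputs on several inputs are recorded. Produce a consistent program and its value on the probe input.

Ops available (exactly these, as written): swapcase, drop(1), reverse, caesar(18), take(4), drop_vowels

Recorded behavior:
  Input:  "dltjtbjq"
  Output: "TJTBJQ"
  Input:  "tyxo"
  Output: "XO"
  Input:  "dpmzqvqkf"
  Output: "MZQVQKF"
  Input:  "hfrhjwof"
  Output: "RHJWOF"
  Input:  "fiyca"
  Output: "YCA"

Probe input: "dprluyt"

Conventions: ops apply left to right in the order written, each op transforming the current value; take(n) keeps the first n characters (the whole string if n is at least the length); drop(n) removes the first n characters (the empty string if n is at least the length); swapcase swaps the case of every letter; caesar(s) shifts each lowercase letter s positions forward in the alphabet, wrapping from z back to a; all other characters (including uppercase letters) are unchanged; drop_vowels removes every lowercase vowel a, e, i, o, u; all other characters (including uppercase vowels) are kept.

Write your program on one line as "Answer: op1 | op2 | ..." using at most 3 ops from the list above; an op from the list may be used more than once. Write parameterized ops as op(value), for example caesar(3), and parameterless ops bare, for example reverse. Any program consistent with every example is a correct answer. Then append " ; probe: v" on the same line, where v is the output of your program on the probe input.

swapcase | drop(1) | drop(1) ; probe: "RLUYT"

Check, running the answer program on each example:
  "dltjtbjq" -> "DLTJTBJQ" -> "LTJTBJQ" -> "TJTBJQ"
  "tyxo" -> "TYXO" -> "YXO" -> "XO"
  "dpmzqvqkf" -> "DPMZQVQKF" -> "PMZQVQKF" -> "MZQVQKF"
  "hfrhjwof" -> "HFRHJWOF" -> "FRHJWOF" -> "RHJWOF"
  "fiyca" -> "FIYCA" -> "IYCA" -> "YCA"
  probe: "dprluyt" -> "DPRLUYT" -> "PRLUYT" -> "RLUYT"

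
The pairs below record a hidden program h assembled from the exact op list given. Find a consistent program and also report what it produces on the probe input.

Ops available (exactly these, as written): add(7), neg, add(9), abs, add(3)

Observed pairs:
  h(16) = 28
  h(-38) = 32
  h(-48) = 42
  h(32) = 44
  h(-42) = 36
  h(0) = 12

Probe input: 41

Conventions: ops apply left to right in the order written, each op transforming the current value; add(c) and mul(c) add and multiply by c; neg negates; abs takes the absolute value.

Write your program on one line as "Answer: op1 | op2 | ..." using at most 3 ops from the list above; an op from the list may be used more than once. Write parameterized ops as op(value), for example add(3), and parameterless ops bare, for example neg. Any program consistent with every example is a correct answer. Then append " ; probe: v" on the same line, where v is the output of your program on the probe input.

add(9) | abs | add(3) ; probe: 53

Check, running the answer program on each example:
  16 -> 25 -> 25 -> 28
  -38 -> -29 -> 29 -> 32
  -48 -> -39 -> 39 -> 42
  32 -> 41 -> 41 -> 44
  -42 -> -33 -> 33 -> 36
  0 -> 9 -> 9 -> 12
  probe: 41 -> 50 -> 50 -> 53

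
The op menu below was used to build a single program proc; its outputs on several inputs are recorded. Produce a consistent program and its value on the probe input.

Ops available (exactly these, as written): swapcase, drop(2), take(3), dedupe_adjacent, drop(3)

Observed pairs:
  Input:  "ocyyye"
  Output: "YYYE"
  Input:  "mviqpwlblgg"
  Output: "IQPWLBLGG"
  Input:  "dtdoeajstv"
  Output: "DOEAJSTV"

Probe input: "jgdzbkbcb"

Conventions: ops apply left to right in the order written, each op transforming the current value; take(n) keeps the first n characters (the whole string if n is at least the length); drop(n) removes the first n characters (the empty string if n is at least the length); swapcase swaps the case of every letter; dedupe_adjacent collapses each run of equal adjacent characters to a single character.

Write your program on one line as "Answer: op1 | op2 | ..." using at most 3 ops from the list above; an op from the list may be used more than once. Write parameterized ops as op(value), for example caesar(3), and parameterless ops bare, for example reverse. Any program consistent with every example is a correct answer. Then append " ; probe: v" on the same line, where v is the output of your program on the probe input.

swapcase | drop(2) ; probe: "DZBKBCB"

Check, running the answer program on each example:
  "ocyyye" -> "OCYYYE" -> "YYYE"
  "mviqpwlblgg" -> "MVIQPWLBLGG" -> "IQPWLBLGG"
  "dtdoeajstv" -> "DTDOEAJSTV" -> "DOEAJSTV"
  probe: "jgdzbkbcb" -> "JGDZBKBCB" -> "DZBKBCB"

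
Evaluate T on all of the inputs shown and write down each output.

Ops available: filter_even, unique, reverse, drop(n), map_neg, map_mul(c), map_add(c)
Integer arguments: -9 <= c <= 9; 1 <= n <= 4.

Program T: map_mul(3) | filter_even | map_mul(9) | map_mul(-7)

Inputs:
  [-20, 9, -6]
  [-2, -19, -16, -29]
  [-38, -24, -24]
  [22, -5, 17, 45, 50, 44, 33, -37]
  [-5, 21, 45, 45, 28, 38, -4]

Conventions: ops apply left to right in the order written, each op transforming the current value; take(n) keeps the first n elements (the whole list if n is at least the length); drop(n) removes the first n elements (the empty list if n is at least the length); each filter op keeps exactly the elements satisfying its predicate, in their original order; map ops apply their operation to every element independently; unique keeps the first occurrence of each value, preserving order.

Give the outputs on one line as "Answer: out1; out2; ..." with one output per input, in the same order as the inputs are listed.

[3780, 1134]; [378, 3024]; [7182, 4536, 4536]; [-4158, -9450, -8316]; [-5292, -7182, 756]

Execution, op by op:
  [-20, 9, -6] -> [-60, 27, -18] -> [-60, -18] -> [-540, -162] -> [3780, 1134]
  [-2, -19, -16, -29] -> [-6, -57, -48, -87] -> [-6, -48] -> [-54, -432] -> [378, 3024]
  [-38, -24, -24] -> [-114, -72, -72] -> [-114, -72, -72] -> [-1026, -648, -648] -> [7182, 4536, 4536]
  [22, -5, 17, 45, 50, 44, 33, -37] -> [66, -15, 51, 135, 150, 132, 99, -111] -> [66, 150, 132] -> [594, 1350, 1188] -> [-4158, -9450, -8316]
  [-5, 21, 45, 45, 28, 38, -4] -> [-15, 63, 135, 135, 84, 114, -12] -> [84, 114, -12] -> [756, 1026, -108] -> [-5292, -7182, 756]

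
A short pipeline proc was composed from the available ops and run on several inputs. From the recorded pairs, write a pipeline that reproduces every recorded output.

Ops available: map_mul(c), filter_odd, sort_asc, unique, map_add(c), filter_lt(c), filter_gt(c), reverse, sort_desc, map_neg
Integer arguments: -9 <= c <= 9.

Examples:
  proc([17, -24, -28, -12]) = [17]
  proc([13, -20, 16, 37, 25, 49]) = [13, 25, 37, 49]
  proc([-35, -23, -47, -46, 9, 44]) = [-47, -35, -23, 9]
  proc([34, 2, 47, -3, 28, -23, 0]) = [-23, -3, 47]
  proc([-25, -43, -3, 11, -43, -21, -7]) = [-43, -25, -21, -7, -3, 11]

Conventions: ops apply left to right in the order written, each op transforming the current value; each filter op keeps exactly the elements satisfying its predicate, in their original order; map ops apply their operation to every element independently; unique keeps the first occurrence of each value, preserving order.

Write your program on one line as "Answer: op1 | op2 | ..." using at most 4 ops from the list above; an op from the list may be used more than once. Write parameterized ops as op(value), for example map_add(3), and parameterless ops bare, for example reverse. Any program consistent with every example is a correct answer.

unique | sort_asc | filter_odd

Check, running the answer program on each example:
  [17, -24, -28, -12] -> [17, -24, -28, -12] -> [-28, -24, -12, 17] -> [17]
  [13, -20, 16, 37, 25, 49] -> [13, -20, 16, 37, 25, 49] -> [-20, 13, 16, 25, 37, 49] -> [13, 25, 37, 49]
  [-35, -23, -47, -46, 9, 44] -> [-35, -23, -47, -46, 9, 44] -> [-47, -46, -35, -23, 9, 44] -> [-47, -35, -23, 9]
  [34, 2, 47, -3, 28, -23, 0] -> [34, 2, 47, -3, 28, -23, 0] -> [-23, -3, 0, 2, 28, 34, 47] -> [-23, -3, 47]
  [-25, -43, -3, 11, -43, -21, -7] -> [-25, -43, -3, 11, -21, -7] -> [-43, -25, -21, -7, -3, 11] -> [-43, -25, -21, -7, -3, 11]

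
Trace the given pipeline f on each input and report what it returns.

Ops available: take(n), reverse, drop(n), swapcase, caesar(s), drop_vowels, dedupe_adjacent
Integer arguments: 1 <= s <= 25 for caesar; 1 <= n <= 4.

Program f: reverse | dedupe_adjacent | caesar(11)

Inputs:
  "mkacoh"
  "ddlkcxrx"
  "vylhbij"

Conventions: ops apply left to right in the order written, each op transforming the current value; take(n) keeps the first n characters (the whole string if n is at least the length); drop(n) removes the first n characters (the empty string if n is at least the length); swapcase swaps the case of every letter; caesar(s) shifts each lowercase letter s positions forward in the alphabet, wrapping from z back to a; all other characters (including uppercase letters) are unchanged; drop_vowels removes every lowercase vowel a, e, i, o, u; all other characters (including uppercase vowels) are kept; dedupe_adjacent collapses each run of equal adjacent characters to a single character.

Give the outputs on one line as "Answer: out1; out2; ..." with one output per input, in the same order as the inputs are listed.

Execution, op by op:
  "mkacoh" -> "hocakm" -> "hocakm" -> "sznlvx"
  "ddlkcxrx" -> "xrxckldd" -> "xrxckld" -> "icinvwo"
  "vylhbij" -> "jibhlyv" -> "jibhlyv" -> "utmswjg"

"sznlvx"; "icinvwo"; "utmswjg"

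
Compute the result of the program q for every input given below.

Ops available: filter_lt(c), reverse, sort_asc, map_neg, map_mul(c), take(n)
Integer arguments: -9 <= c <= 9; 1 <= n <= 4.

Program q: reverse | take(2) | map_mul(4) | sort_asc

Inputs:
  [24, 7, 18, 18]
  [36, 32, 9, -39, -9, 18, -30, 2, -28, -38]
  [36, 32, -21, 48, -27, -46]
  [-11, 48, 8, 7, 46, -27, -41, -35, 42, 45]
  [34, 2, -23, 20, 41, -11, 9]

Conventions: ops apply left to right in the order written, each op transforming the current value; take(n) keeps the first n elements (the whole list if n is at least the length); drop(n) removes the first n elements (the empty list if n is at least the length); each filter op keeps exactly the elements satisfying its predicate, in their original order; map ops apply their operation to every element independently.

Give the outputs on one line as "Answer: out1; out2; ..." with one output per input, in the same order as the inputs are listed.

[72, 72]; [-152, -112]; [-184, -108]; [168, 180]; [-44, 36]

Execution, op by op:
  [24, 7, 18, 18] -> [18, 18, 7, 24] -> [18, 18] -> [72, 72] -> [72, 72]
  [36, 32, 9, -39, -9, 18, -30, 2, -28, -38] -> [-38, -28, 2, -30, 18, -9, -39, 9, 32, 36] -> [-38, -28] -> [-152, -112] -> [-152, -112]
  [36, 32, -21, 48, -27, -46] -> [-46, -27, 48, -21, 32, 36] -> [-46, -27] -> [-184, -108] -> [-184, -108]
  [-11, 48, 8, 7, 46, -27, -41, -35, 42, 45] -> [45, 42, -35, -41, -27, 46, 7, 8, 48, -11] -> [45, 42] -> [180, 168] -> [168, 180]
  [34, 2, -23, 20, 41, -11, 9] -> [9, -11, 41, 20, -23, 2, 34] -> [9, -11] -> [36, -44] -> [-44, 36]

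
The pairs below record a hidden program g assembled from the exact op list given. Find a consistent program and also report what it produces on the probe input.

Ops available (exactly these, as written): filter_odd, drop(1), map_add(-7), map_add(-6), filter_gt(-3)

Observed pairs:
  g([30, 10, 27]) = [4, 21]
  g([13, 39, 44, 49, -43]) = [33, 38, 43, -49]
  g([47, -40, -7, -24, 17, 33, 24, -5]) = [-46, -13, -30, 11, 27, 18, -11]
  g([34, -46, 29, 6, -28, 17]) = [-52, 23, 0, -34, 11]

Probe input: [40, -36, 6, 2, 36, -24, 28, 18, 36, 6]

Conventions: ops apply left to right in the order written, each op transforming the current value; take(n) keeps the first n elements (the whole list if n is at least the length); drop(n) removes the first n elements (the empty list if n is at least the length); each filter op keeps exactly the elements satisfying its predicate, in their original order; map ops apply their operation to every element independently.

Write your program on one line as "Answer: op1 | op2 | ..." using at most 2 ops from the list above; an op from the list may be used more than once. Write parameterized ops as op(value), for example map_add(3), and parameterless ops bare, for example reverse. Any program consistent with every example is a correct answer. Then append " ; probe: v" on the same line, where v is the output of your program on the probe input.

map_add(-6) | drop(1) ; probe: [-42, 0, -4, 30, -30, 22, 12, 30, 0]

Check, running the answer program on each example:
  [30, 10, 27] -> [24, 4, 21] -> [4, 21]
  [13, 39, 44, 49, -43] -> [7, 33, 38, 43, -49] -> [33, 38, 43, -49]
  [47, -40, -7, -24, 17, 33, 24, -5] -> [41, -46, -13, -30, 11, 27, 18, -11] -> [-46, -13, -30, 11, 27, 18, -11]
  [34, -46, 29, 6, -28, 17] -> [28, -52, 23, 0, -34, 11] -> [-52, 23, 0, -34, 11]
  probe: [40, -36, 6, 2, 36, -24, 28, 18, 36, 6] -> [34, -42, 0, -4, 30, -30, 22, 12, 30, 0] -> [-42, 0, -4, 30, -30, 22, 12, 30, 0]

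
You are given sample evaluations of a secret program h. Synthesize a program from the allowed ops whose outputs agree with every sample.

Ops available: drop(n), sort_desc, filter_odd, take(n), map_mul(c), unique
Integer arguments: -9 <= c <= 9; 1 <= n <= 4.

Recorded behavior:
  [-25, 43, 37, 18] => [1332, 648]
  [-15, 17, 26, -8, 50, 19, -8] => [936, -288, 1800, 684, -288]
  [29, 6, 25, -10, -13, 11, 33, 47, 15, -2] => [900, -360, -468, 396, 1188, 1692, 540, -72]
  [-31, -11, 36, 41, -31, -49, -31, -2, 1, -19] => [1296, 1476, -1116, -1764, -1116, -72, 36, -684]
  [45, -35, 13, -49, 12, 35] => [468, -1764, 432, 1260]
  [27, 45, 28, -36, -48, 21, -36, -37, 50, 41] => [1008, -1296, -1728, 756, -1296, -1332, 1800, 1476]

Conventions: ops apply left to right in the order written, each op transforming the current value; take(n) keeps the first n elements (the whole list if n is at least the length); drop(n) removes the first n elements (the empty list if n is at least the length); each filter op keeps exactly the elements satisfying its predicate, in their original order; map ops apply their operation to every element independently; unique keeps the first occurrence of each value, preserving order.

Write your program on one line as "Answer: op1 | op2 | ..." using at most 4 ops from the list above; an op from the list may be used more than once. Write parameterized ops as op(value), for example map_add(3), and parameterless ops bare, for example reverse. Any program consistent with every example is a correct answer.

map_mul(9) | map_mul(4) | drop(1) | drop(1)

Check, running the answer program on each example:
  [-25, 43, 37, 18] -> [-225, 387, 333, 162] -> [-900, 1548, 1332, 648] -> [1548, 1332, 648] -> [1332, 648]
  [-15, 17, 26, -8, 50, 19, -8] -> [-135, 153, 234, -72, 450, 171, -72] -> [-540, 612, 936, -288, 1800, 684, -288] -> [612, 936, -288, 1800, 684, -288] -> [936, -288, 1800, 684, -288]
  [29, 6, 25, -10, -13, 11, 33, 47, 15, -2] -> [261, 54, 225, -90, -117, 99, 297, 423, 135, -18] -> [1044, 216, 900, -360, -468, 396, 1188, 1692, 540, -72] -> [216, 900, -360, -468, 396, 1188, 1692, 540, -72] -> [900, -360, -468, 396, 1188, 1692, 540, -72]
  [-31, -11, 36, 41, -31, -49, -31, -2, 1, -19] -> [-279, -99, 324, 369, -279, -441, -279, -18, 9, -171] -> [-1116, -396, 1296, 1476, -1116, -1764, -1116, -72, 36, -684] -> [-396, 1296, 1476, -1116, -1764, -1116, -72, 36, -684] -> [1296, 1476, -1116, -1764, -1116, -72, 36, -684]
  [45, -35, 13, -49, 12, 35] -> [405, -315, 117, -441, 108, 315] -> [1620, -1260, 468, -1764, 432, 1260] -> [-1260, 468, -1764, 432, 1260] -> [468, -1764, 432, 1260]
  [27, 45, 28, -36, -48, 21, -36, -37, 50, 41] -> [243, 405, 252, -324, -432, 189, -324, -333, 450, 369] -> [972, 1620, 1008, -1296, -1728, 756, -1296, -1332, 1800, 1476] -> [1620, 1008, -1296, -1728, 756, -1296, -1332, 1800, 1476] -> [1008, -1296, -1728, 756, -1296, -1332, 1800, 1476]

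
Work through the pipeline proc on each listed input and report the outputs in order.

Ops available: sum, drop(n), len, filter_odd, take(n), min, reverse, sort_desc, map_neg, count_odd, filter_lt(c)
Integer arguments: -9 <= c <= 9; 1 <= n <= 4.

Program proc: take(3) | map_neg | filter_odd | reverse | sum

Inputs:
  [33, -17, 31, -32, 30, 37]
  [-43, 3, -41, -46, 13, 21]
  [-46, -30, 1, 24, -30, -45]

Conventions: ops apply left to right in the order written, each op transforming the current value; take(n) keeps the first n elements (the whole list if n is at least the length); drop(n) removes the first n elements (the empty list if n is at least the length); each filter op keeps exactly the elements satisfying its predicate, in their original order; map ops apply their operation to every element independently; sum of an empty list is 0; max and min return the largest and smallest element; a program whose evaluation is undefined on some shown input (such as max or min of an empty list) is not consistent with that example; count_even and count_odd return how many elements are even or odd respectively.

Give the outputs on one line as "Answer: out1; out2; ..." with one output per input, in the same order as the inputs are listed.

Execution, op by op:
  [33, -17, 31, -32, 30, 37] -> [33, -17, 31] -> [-33, 17, -31] -> [-33, 17, -31] -> [-31, 17, -33] -> -47
  [-43, 3, -41, -46, 13, 21] -> [-43, 3, -41] -> [43, -3, 41] -> [43, -3, 41] -> [41, -3, 43] -> 81
  [-46, -30, 1, 24, -30, -45] -> [-46, -30, 1] -> [46, 30, -1] -> [-1] -> [-1] -> -1

-47; 81; -1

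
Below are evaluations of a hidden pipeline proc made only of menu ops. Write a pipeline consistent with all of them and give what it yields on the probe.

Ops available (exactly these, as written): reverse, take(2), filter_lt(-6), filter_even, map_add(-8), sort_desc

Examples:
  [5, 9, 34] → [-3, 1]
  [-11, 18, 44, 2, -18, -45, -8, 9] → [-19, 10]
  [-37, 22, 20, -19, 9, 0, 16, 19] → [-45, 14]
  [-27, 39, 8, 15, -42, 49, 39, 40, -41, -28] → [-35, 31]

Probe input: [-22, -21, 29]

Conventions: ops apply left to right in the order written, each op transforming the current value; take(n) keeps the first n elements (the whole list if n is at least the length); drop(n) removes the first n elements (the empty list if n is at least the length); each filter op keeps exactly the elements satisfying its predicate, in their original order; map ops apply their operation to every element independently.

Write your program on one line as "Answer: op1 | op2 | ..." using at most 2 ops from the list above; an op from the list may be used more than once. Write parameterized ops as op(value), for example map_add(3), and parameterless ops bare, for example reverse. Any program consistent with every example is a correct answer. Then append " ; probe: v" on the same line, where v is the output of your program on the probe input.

map_add(-8) | take(2) ; probe: [-30, -29]

Check, running the answer program on each example:
  [5, 9, 34] -> [-3, 1, 26] -> [-3, 1]
  [-11, 18, 44, 2, -18, -45, -8, 9] -> [-19, 10, 36, -6, -26, -53, -16, 1] -> [-19, 10]
  [-37, 22, 20, -19, 9, 0, 16, 19] -> [-45, 14, 12, -27, 1, -8, 8, 11] -> [-45, 14]
  [-27, 39, 8, 15, -42, 49, 39, 40, -41, -28] -> [-35, 31, 0, 7, -50, 41, 31, 32, -49, -36] -> [-35, 31]
  probe: [-22, -21, 29] -> [-30, -29, 21] -> [-30, -29]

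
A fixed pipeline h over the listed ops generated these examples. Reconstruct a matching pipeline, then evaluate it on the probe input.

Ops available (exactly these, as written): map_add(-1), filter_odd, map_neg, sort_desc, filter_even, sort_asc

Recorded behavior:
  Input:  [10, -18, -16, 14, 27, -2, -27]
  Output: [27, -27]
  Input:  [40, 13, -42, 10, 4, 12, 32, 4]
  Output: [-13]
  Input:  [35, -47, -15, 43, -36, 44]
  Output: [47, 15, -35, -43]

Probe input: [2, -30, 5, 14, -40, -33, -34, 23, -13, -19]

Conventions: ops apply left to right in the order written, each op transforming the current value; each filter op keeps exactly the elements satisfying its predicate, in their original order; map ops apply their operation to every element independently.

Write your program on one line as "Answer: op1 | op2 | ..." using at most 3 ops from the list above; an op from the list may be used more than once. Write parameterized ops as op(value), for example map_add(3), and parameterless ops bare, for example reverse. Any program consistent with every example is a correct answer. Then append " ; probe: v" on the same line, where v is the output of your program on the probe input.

sort_asc | filter_odd | map_neg ; probe: [33, 19, 13, -5, -23]

Check, running the answer program on each example:
  [10, -18, -16, 14, 27, -2, -27] -> [-27, -18, -16, -2, 10, 14, 27] -> [-27, 27] -> [27, -27]
  [40, 13, -42, 10, 4, 12, 32, 4] -> [-42, 4, 4, 10, 12, 13, 32, 40] -> [13] -> [-13]
  [35, -47, -15, 43, -36, 44] -> [-47, -36, -15, 35, 43, 44] -> [-47, -15, 35, 43] -> [47, 15, -35, -43]
  probe: [2, -30, 5, 14, -40, -33, -34, 23, -13, -19] -> [-40, -34, -33, -30, -19, -13, 2, 5, 14, 23] -> [-33, -19, -13, 5, 23] -> [33, 19, 13, -5, -23]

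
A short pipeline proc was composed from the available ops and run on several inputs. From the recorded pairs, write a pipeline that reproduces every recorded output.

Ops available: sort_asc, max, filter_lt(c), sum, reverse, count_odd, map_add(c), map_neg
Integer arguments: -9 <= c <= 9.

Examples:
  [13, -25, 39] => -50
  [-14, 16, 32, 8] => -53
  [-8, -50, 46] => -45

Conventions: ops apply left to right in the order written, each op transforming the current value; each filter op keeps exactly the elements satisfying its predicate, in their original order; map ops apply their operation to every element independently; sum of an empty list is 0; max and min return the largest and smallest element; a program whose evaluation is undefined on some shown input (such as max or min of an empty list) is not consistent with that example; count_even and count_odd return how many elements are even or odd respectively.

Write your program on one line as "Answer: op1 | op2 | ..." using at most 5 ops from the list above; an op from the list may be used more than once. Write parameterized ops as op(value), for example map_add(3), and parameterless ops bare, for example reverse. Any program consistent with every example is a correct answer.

map_add(-1) | map_neg | filter_lt(5) | sum

Check, running the answer program on each example:
  [13, -25, 39] -> [12, -26, 38] -> [-12, 26, -38] -> [-12, -38] -> -50
  [-14, 16, 32, 8] -> [-15, 15, 31, 7] -> [15, -15, -31, -7] -> [-15, -31, -7] -> -53
  [-8, -50, 46] -> [-9, -51, 45] -> [9, 51, -45] -> [-45] -> -45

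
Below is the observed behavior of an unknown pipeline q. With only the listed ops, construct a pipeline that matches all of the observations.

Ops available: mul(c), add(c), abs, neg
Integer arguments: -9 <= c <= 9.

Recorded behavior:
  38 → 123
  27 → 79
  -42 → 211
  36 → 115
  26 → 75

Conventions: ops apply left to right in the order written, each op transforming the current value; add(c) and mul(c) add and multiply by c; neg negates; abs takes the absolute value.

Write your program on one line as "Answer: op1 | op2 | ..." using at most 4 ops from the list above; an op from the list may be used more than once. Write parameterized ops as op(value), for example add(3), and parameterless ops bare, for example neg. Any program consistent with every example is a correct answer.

add(-9) | abs | mul(4) | add(7)

Check, running the answer program on each example:
  38 -> 29 -> 29 -> 116 -> 123
  27 -> 18 -> 18 -> 72 -> 79
  -42 -> -51 -> 51 -> 204 -> 211
  36 -> 27 -> 27 -> 108 -> 115
  26 -> 17 -> 17 -> 68 -> 75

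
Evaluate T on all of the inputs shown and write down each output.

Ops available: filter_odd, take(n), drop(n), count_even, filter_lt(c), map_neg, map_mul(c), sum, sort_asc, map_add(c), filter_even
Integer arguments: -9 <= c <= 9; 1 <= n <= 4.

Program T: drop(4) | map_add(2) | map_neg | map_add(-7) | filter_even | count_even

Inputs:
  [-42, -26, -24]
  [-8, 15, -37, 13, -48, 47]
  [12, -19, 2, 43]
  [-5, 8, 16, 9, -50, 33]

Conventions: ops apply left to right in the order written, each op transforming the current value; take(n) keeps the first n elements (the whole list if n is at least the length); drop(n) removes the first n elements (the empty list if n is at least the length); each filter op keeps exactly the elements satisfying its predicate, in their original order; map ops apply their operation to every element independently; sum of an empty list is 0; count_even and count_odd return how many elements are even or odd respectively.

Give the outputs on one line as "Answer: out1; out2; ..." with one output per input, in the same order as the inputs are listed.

Execution, op by op:
  [-42, -26, -24] -> [] -> [] -> [] -> [] -> [] -> 0
  [-8, 15, -37, 13, -48, 47] -> [-48, 47] -> [-46, 49] -> [46, -49] -> [39, -56] -> [-56] -> 1
  [12, -19, 2, 43] -> [] -> [] -> [] -> [] -> [] -> 0
  [-5, 8, 16, 9, -50, 33] -> [-50, 33] -> [-48, 35] -> [48, -35] -> [41, -42] -> [-42] -> 1

0; 1; 0; 1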